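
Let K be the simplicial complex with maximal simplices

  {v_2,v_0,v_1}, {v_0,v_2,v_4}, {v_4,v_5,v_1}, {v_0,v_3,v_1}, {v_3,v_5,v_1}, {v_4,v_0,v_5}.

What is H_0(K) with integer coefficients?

H_0 ≅ Z.

Take the total order v_0 < v_1 < v_2 < v_3 < v_4 < v_5 on the vertex set. Then K (dimension 2) consists of the simplices:

  0-simplices (6): [v_0], [v_1], [v_2], [v_3], [v_4], [v_5]
  1-simplices (12): [v_0,v_1], [v_0,v_2], [v_0,v_3], [v_0,v_4], [v_0,v_5], [v_1,v_2], [v_1,v_3], [v_1,v_4], [v_1,v_5], [v_2,v_4], [v_3,v_5], [v_4,v_5]
  2-simplices (6): [v_0,v_1,v_2], [v_0,v_1,v_3], [v_0,v_2,v_4], [v_0,v_4,v_5], [v_1,v_3,v_5], [v_1,v_4,v_5]

Hence C_0 ≅ Z^6, C_1 ≅ Z^12, C_2 ≅ Z^6.

Boundary ∂_1: C_1 → C_0 maps an edge to its endpoints' difference, ∂[p,q] = q − p.
As a 6×12 matrix over Z this has rank 5, with invariant factors (1,1,1,1,1).

The boundary map ∂_2: C_2 → C_1 sends each 2-simplex [p,q,r] to [q,r] − [p,r] + [p,q]. For instance
  ∂[v_0,v_1,v_2] = [v_1,v_2] − [v_0,v_2] + [v_0,v_1],
  ∂[v_1,v_4,v_5] = [v_4,v_5] − [v_1,v_5] + [v_1,v_4].
The resulting 12×6 matrix has rank 6, and its Smith normal form has invariant factors (1,1,1,1,1,1).

Now H_k = ker ∂_k / im ∂_{k+1}, so:

  H_0: rank C_0 − rank ∂_1 = 6 − 5 = 1, and the invariant factors of ∂_1 are all 1, so H_0 ≅ Z.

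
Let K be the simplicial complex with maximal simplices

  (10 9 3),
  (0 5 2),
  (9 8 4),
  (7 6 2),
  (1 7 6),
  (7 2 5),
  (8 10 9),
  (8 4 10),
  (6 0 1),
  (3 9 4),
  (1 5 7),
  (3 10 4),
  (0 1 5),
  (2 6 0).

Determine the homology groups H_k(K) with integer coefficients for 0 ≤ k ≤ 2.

H_0 = Z^2,  H_1 = 0,  H_2 = Z^2.

Order the vertices as 0 < 1 < 2 < 3 < 4 < 5 < 6 < 7 < 8 < 9 < 10. Listing each simplex with vertices in this order, K has dimension 2 with simplices:

  0-simplices (11): [0], [1], [2], [3], [4], [5], [6], [7], [8], [9], [10]
  1-simplices (21): [0,1], [0,2], [0,5], [0,6], [1,5], [1,6], [1,7], [2,5], [2,6], [2,7], [3,4], [3,9], [3,10], [4,8], [4,9], [4,10], [5,7], [6,7], [8,9], [8,10], [9,10]
  2-simplices (14): [0,1,5], [0,1,6], [0,2,5], [0,2,6], [1,5,7], [1,6,7], [2,5,7], [2,6,7], [3,4,9], [3,4,10], [3,9,10], [4,8,9], [4,8,10], [8,9,10]

giving chain groups C_0 ≅ Z^11, C_1 ≅ Z^21, C_2 ≅ Z^14.

∂_1: C_1 → C_0 is given by ∂[p,q] = [q] − [p]. For instance
  ∂[6,7] = [7] − [6].
This gives a 11×21 integer matrix of rank 9; reducing to Smith normal form yields diagonal entries (1,1,1,1,1,1,1,1,1).

∂_2: C_2 → C_1 acts by ∂[p,q,r] = [q,r] − [p,r] + [p,q]. For instance
  ∂[0,2,6] = [2,6] − [0,6] + [0,2],
  ∂[3,4,10] = [4,10] − [3,10] + [3,4].
The resulting 21×14 matrix has rank 12, and its Smith normal form has invariant factors (1,1,1,1,1,1,1,1,1,1,1,1).

Now H_k = ker ∂_k / im ∂_{k+1}, so:

  H_0: rank C_0 − rank ∂_1 = 11 − 9 = 2, and the invariant factors of ∂_1 are all 1, so H_0 ≅ Z^2.
  H_1: rank ker ∂_1 − rank ∂_2 = (21 − 9) − 12 = 0, and the invariant factors of ∂_2 are all 1, so H_1 ≅ 0.
  H_2: rank ker ∂_2 − rank ∂_3 = (14 − 12) − 0 = 2, and there is no ∂_3, so H_2 ≅ Z^2.

As a check, the Euler characteristic is 11 − 21 + 14 = 4, which agrees with 2 − 0 + 2 = 4.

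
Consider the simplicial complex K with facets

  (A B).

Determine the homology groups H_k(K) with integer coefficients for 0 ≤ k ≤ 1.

H_0 ≅ Z,  H_1 = 0.

Fix the vertex order A < B and write every simplex with vertices in increasing order. Then dim K = 1 and the simplices of K are:

  0-simplices (2): A, B
  1-simplices (1): AB

giving chain groups C_0 ≅ Z^2, C_1 ≅ Z^1.

The boundary map ∂_1: C_1 → C_0 maps an edge to its endpoints' difference, ∂[p,q] = q − p.
As a 2×1 matrix over Z this has rank 1, with invariant factors (1).

Reading off H_k = ker ∂_k / im ∂_{k+1}:

  H_0: rank C_0 − rank ∂_1 = 2 − 1 = 1, and the invariant factors of ∂_1 are all 1, so H_0 ≅ Z.
  H_1: rank ker ∂_1 − rank ∂_2 = (1 − 1) − 0 = 0, and there is no ∂_2, so H_1 ≅ 0.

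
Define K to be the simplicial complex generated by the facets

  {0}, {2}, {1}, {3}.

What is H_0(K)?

Fix the vertex order 0 < 1 < 2 < 3 and write every simplex with vertices in increasing order. Then dim K = 0 and the simplices of K are:

  0-simplices (4): [0], [1], [2], [3]

Hence C_0 ≅ Z^4.

Reading off H_k = ker ∂_k / im ∂_{k+1}:

  H_0: rank C_0 − rank ∂_1 = 4 − 0 = 4, and there is no ∂_1, so H_0 ≅ Z^4.

H_0 = Z^4.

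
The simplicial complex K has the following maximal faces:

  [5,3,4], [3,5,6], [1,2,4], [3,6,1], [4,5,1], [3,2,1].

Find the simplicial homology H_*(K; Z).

H_0 = Z,  H_1 = Z,  H_2 = 0.

Order the vertices as 1 < 2 < 3 < 4 < 5 < 6. Listing each simplex with vertices in this order, K has dimension 2 with simplices:

  0-simplices (6): [1], [2], [3], [4], [5], [6]
  1-simplices (12): [1,2], [1,3], [1,4], [1,5], [1,6], [2,3], [2,4], [3,4], [3,5], [3,6], [4,5], [5,6]
  2-simplices (6): [1,2,3], [1,2,4], [1,3,6], [1,4,5], [3,4,5], [3,5,6]

so the chain groups are C_0 ≅ Z^6, C_1 ≅ Z^12, C_2 ≅ Z^6.

Boundary ∂_1: C_1 → C_0 sends each edge [p,q] (with p < q) to q − p. For instance
  ∂[4,5] = [5] − [4].
This gives a 6×12 integer matrix of rank 5; reducing to Smith normal form yields diagonal entries (1,1,1,1,1).

Boundary ∂_2: C_2 → C_1 maps a triangle to the signed sum of its edges. For instance
  ∂[1,2,3] = [2,3] − [1,3] + [1,2],
  ∂[1,2,4] = [2,4] − [1,4] + [1,2].
The resulting 12×6 matrix has rank 6, and its Smith normal form has invariant factors (1,1,1,1,1,1).

From H_k ≅ ker(∂_k) / im(∂_{k+1}) we obtain:

  H_0: rank C_0 − rank ∂_1 = 6 − 5 = 1, and the invariant factors of ∂_1 are all 1, so H_0 = Z.
  H_1: rank ker ∂_1 − rank ∂_2 = (12 − 5) − 6 = 1, and the invariant factors of ∂_2 are all 1, so H_1 = Z.
  H_2: rank ker ∂_2 − rank ∂_3 = (6 − 6) − 0 = 0, and there is no ∂_3, so H_2 = 0.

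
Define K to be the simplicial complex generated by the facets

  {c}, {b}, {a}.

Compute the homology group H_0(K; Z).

Fix the vertex order a < b < c and write every simplex with vertices in increasing order. Then dim K = 0 and the simplices of K are:

  0-simplices (3): a, b, c

Hence C_0 ≅ Z^3.

Now H_k = ker ∂_k / im ∂_{k+1}, so:

  H_0: rank C_0 − rank ∂_1 = 3 − 0 = 3, and there is no ∂_1, so H_0 = Z^3.

H_0 = Z^3.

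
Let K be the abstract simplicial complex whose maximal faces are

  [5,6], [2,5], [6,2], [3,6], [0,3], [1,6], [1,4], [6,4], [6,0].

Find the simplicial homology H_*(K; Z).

K has 7 vertices, 9 edges.
rank ∂_0 = 0, rank ∂_1 = 6 ⇒ b_0 = 7 − 0 − 6 = 1; all invariant factors of ∂_1 are 1 so no torsion. So H_0 ≅ Z.
rank ∂_1 = 6, rank ∂_2 = 0 ⇒ b_1 = 9 − 6 − 0 = 3. So H_1 ≅ Z^3.

H_0 = Z,  H_1 = Z^3.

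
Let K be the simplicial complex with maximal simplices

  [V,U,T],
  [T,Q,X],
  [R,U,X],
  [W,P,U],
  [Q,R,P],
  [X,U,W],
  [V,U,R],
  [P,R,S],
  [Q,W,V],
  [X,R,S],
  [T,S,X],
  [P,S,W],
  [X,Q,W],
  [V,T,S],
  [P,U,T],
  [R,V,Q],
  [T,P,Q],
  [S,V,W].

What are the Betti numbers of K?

b_0 = 1, b_1 = 2, b_2 = 1.

K has 9 vertices, 27 edges, 18 triangles.
rank ∂_0 = 0, rank ∂_1 = 8 ⇒ b_0 = 9 − 0 − 8 = 1; all invariant factors of ∂_1 are 1 so no torsion. So H_0 ≅ Z.
rank ∂_1 = 8, rank ∂_2 = 17 ⇒ b_1 = 27 − 8 − 17 = 2; all invariant factors of ∂_2 are 1 so no torsion. So H_1 ≅ Z^2.
rank ∂_2 = 17, rank ∂_3 = 0 ⇒ b_2 = 18 − 17 − 0 = 1. So H_2 ≅ Z.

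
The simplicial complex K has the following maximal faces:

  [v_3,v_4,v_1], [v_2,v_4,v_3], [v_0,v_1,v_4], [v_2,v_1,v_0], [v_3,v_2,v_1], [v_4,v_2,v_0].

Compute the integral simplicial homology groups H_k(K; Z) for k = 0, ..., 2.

We work with the vertex ordering v_0 < v_1 < v_2 < v_3 < v_4. The simplices of K, each written with vertices in increasing order, are:

  0-simplices (5): [v_0], [v_1], [v_2], [v_3], [v_4]
  1-simplices (9): [v_0,v_1], [v_0,v_2], [v_0,v_4], [v_1,v_2], [v_1,v_3], [v_1,v_4], [v_2,v_3], [v_2,v_4], [v_3,v_4]
  2-simplices (6): [v_0,v_1,v_2], [v_0,v_1,v_4], [v_0,v_2,v_4], [v_1,v_2,v_3], [v_1,v_3,v_4], [v_2,v_3,v_4]

giving chain groups C_0 ≅ Z^5, C_1 ≅ Z^9, C_2 ≅ Z^6.

The boundary map ∂_1: C_1 → C_0 maps an edge to its endpoints' difference, ∂[p,q] = q − p.
The 5×9 boundary matrix has rank 4 and Smith normal form diag(1,1,1,1).

∂_2: C_2 → C_1 maps a triangle to the signed sum of its edges. For instance
  ∂[v_1,v_3,v_4] = [v_3,v_4] − [v_1,v_4] + [v_1,v_3],
  ∂[v_1,v_2,v_3] = [v_2,v_3] − [v_1,v_3] + [v_1,v_2].
As a 9×6 matrix over Z this has rank 5, with invariant factors (1,1,1,1,1).

From H_k ≅ ker(∂_k) / im(∂_{k+1}) we obtain:

  H_0: rank C_0 − rank ∂_1 = 5 − 4 = 1, and the invariant factors of ∂_1 are all 1, so H_0 = Z.
  H_1: rank ker ∂_1 − rank ∂_2 = (9 − 4) − 5 = 0, and the invariant factors of ∂_2 are all 1, so H_1 = 0.
  H_2: rank ker ∂_2 − rank ∂_3 = (6 − 5) − 0 = 1, and there is no ∂_3, so H_2 = Z.

(K is a triangulation of the 2-sphere S^2.)

H_0 ≅ Z,  H_1 = 0,  H_2 ≅ Z.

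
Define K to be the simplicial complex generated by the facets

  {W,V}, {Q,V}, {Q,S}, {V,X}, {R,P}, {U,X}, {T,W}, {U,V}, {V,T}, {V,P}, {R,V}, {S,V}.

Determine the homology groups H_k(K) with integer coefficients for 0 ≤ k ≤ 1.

Take the total order P < Q < R < S < T < U < V < W < X on the vertex set. Then K (dimension 1) consists of the simplices:

  0-simplices (9): P, Q, R, S, T, U, V, W, X
  1-simplices (12): PR, PV, QS, QV, RV, SV, TV, TW, UV, UX, VW, VX

so the chain groups are C_0 ≅ Z^9, C_1 ≅ Z^12.

∂_1: C_1 → C_0 sends each edge [p,q] (with p < q) to q − p. For instance
  ∂SV = V − S.
The 9×12 boundary matrix has rank 8 and Smith normal form diag(1,1,1,1,1,1,1,1).

Now H_k = ker ∂_k / im ∂_{k+1}, so:

  H_0: rank C_0 − rank ∂_1 = 9 − 8 = 1, and the invariant factors of ∂_1 are all 1, so H_0 ≅ Z.
  H_1: rank ker ∂_1 − rank ∂_2 = (12 − 8) − 0 = 4, and there is no ∂_2, so H_1 ≅ Z^4.

As a check, the Euler characteristic is 9 − 12 = -3, which agrees with 1 − 4 = -3.
(K is a triangulation of a wedge of 4 circles.)

H_0 = Z,  H_1 = Z^4.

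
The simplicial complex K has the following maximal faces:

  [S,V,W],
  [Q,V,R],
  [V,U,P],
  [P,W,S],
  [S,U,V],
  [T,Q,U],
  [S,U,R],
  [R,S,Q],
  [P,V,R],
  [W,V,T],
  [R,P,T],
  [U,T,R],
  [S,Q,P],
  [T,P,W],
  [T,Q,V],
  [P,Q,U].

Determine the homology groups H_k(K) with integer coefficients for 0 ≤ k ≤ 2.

K has 8 vertices, 24 edges, 16 triangles.
rank ∂_0 = 0, rank ∂_1 = 7 ⇒ b_0 = 8 − 0 − 7 = 1; all invariant factors of ∂_1 are 1 so no torsion. So H_0 = Z.
rank ∂_1 = 7, rank ∂_2 = 15 ⇒ b_1 = 24 − 7 − 15 = 2; all invariant factors of ∂_2 are 1 so no torsion. So H_1 = Z^2.
rank ∂_2 = 15, rank ∂_3 = 0 ⇒ b_2 = 16 − 15 − 0 = 1. So H_2 = Z.

H_0 ≅ Z,  H_1 ≅ Z^2,  H_2 ≅ Z.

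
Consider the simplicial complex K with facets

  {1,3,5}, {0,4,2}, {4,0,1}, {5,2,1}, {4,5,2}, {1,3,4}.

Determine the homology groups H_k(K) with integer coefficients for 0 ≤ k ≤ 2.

Fix the vertex order 0 < 1 < 2 < 3 < 4 < 5 and write every simplex with vertices in increasing order. Then dim K = 2 and the simplices of K are:

  0-simplices (6): [0], [1], [2], [3], [4], [5]
  1-simplices (12): [0,1], [0,2], [0,4], [1,2], [1,3], [1,4], [1,5], [2,4], [2,5], [3,4], [3,5], [4,5]
  2-simplices (6): [0,1,4], [0,2,4], [1,2,5], [1,3,4], [1,3,5], [2,4,5]

giving chain groups C_0 ≅ Z^6, C_1 ≅ Z^12, C_2 ≅ Z^6.

Boundary ∂_1: C_1 → C_0 sends each edge [p,q] (with p < q) to q − p. For instance
  ∂[0,4] = [4] − [0].
The resulting 6×12 matrix has rank 5, and its Smith normal form has invariant factors (1,1,1,1,1).

Boundary ∂_2: C_2 → C_1 acts by ∂[p,q,r] = [q,r] − [p,r] + [p,q]. For instance
  ∂[1,3,5] = [3,5] − [1,5] + [1,3],
  ∂[0,1,4] = [1,4] − [0,4] + [0,1].
As a 12×6 matrix over Z this has rank 6, with invariant factors (1,1,1,1,1,1).

Now H_k = ker ∂_k / im ∂_{k+1}, so:

  H_0: rank C_0 − rank ∂_1 = 6 − 5 = 1, and the invariant factors of ∂_1 are all 1, so H_0 ≅ Z.
  H_1: rank ker ∂_1 − rank ∂_2 = (12 − 5) − 6 = 1, and the invariant factors of ∂_2 are all 1, so H_1 ≅ Z.
  H_2: rank ker ∂_2 − rank ∂_3 = (6 − 6) − 0 = 0, and there is no ∂_3, so H_2 ≅ 0.

As a check, the Euler characteristic is 6 − 12 + 6 = 0, which agrees with 1 − 1 + 0 = 0.

H_0 = Z,  H_1 = Z,  H_2 = 0.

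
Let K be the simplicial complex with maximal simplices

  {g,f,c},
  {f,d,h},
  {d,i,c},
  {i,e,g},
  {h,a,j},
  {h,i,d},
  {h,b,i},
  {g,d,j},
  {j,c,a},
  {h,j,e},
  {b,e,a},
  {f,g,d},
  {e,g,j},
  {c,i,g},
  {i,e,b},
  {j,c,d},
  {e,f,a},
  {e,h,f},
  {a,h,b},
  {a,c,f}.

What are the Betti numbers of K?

b_0 = 1, b_1 = 1, b_2 = 0.

Fix the vertex order a < b < c < d < e < f < g < h < i < j and write every simplex with vertices in increasing order. Then dim K = 2 and the simplices of K are:

  0-simplices (10): a, b, c, d, e, f, g, h, i, j
  1-simplices (30): ab, ac, ae, af, ah, aj, be, bh, bi, cd, cf, cg, ci, cj, df, dg, dh, di, dj, ef, eg, eh, ei, ej, fg, fh, gi, gj, hi, hj
  2-simplices (20): abe, abh, acf, acj, aef, ahj, bei, bhi, cdi, cdj, cfg, cgi, dfg, dfh, dgj, dhi, efh, egi, egj, ehj

Hence C_0 ≅ Z^10, C_1 ≅ Z^30, C_2 ≅ Z^20.

∂_1: C_1 → C_0 is given by ∂[p,q] = [q] − [p].
The resulting 10×30 matrix has rank 9, and its Smith normal form has invariant factors (1,1,1,1,1,1,1,1,1).

∂_2: C_2 → C_1 maps a triangle to the signed sum of its edges. For instance
  ∂aef = ef − af + ae,
  ∂ehj = hj − ej + eh.
The resulting 30×20 matrix has rank 20, and its Smith normal form has invariant factors (1,1,1,1,1,1,1,1,1,1,1,1,1,1,1,1,1,1,1,2).

From H_k ≅ ker(∂_k) / im(∂_{k+1}) we obtain:

  H_0: rank C_0 − rank ∂_1 = 10 − 9 = 1, and the invariant factors of ∂_1 are all 1, so H_0 = Z.
  H_1: rank ker ∂_1 − rank ∂_2 = (30 − 9) − 20 = 1, and ∂_2 has invariant factor 2 > 1, so H_1 = Z ⊕ Z/2.
  H_2: rank ker ∂_2 − rank ∂_3 = (20 − 20) − 0 = 0, and there is no ∂_3, so H_2 = 0.

As a check, the Euler characteristic is 10 − 30 + 20 = 0, which agrees with 1 − 1 + 0 = 0.

Hence the Betti numbers are b_0 = 1, b_1 = 1, b_2 = 0.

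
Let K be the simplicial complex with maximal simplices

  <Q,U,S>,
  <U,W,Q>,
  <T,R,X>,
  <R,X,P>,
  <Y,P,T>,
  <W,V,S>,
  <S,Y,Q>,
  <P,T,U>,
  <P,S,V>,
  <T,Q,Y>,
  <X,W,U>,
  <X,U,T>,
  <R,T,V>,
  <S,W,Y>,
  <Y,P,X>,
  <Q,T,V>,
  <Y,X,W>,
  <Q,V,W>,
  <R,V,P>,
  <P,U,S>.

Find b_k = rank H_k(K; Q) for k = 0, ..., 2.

b_0 = 1, b_1 = 1, b_2 = 0.

Order the vertices as P < Q < R < S < T < U < V < W < X < Y. Listing each simplex with vertices in this order, K has dimension 2 with simplices:

  0-simplices (10): P, Q, R, S, T, U, V, W, X, Y
  1-simplices (30): PR, PS, PT, PU, PV, PX, PY, QS, QT, QU, QV, QW, QY, RT, RV, RX, SU, SV, SW, SY, TU, TV, TX, TY, UW, UX, VW, WX, WY, XY
  2-simplices (20): PRV, PRX, PSU, PSV, PTU, PTY, PXY, QSU, QSY, QTV, QTY, QUW, QVW, RTV, RTX, SVW, SWY, TUX, UWX, WXY

Hence C_0 ≅ Z^10, C_1 ≅ Z^30, C_2 ≅ Z^20.

Boundary ∂_1: C_1 → C_0 is given by ∂[p,q] = [q] − [p]. For instance
  ∂PR = R − P.
As a 10×30 matrix over Z this has rank 9, with invariant factors (1,1,1,1,1,1,1,1,1).

Boundary ∂_2: C_2 → C_1 sends each 2-simplex [p,q,r] to [q,r] − [p,r] + [p,q]. For instance
  ∂SVW = VW − SW + SV,
  ∂PSV = SV − PV + PS.
This gives a 30×20 integer matrix of rank 20; reducing to Smith normal form yields diagonal entries (1,1,1,1,1,1,1,1,1,1,1,1,1,1,1,1,1,1,1,2).

From H_k ≅ ker(∂_k) / im(∂_{k+1}) we obtain:

  H_0: rank C_0 − rank ∂_1 = 10 − 9 = 1, and the invariant factors of ∂_1 are all 1, so H_0 = Z.
  H_1: rank ker ∂_1 − rank ∂_2 = (30 − 9) − 20 = 1, and ∂_2 has invariant factor 2 > 1, so H_1 = Z ⊕ Z_2.
  H_2: rank ker ∂_2 − rank ∂_3 = (20 − 20) − 0 = 0, and there is no ∂_3, so H_2 = 0.

Hence the Betti numbers are b_0 = 1, b_1 = 1, b_2 = 0.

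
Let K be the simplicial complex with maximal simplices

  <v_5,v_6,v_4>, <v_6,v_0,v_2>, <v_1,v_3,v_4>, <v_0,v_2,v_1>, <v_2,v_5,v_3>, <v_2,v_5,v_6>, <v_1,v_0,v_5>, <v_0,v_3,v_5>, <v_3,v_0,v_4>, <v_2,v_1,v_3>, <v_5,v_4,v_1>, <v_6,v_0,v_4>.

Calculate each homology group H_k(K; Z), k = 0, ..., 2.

We work with the vertex ordering v_0 < v_1 < v_2 < v_3 < v_4 < v_5 < v_6. The simplices of K, each written with vertices in increasing order, are:

  0-simplices (7): [v_0], [v_1], [v_2], [v_3], [v_4], [v_5], [v_6]
  1-simplices (18): (18 of them)
  2-simplices (12): (12 of them)

giving chain groups C_0 ≅ Z^7, C_1 ≅ Z^18, C_2 ≅ Z^12.

Boundary ∂_1: C_1 → C_0 maps an edge to its endpoints' difference, ∂[p,q] = q − p. For instance
  ∂[v_4,v_5] = [v_5] − [v_4].
As a 7×18 matrix over Z this has rank 6, with invariant factors (1,1,1,1,1,1).

The boundary map ∂_2: C_2 → C_1 maps a triangle to the signed sum of its edges. For instance
  ∂[v_2,v_3,v_5] = [v_3,v_5] − [v_2,v_5] + [v_2,v_3],
  ∂[v_0,v_3,v_4] = [v_3,v_4] − [v_0,v_4] + [v_0,v_3].
This gives a 18×12 integer matrix of rank 12; reducing to Smith normal form yields diagonal entries (1,1,1,1,1,1,1,1,1,1,1,2).

From H_k ≅ ker(∂_k) / im(∂_{k+1}) we obtain:

  H_0: rank C_0 − rank ∂_1 = 7 − 6 = 1, and the invariant factors of ∂_1 are all 1, so H_0 = Z.
  H_1: rank ker ∂_1 − rank ∂_2 = (18 − 6) − 12 = 0, and ∂_2 has invariant factor 2 > 1, so H_1 = Z_2.
  H_2: rank ker ∂_2 − rank ∂_3 = (12 − 12) − 0 = 0, and there is no ∂_3, so H_2 = 0.

H_0 ≅ Z,  H_1 ≅ Z_2,  H_2 = 0.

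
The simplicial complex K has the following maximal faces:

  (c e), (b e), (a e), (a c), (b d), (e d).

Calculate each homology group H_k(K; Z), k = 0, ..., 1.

Order the vertices as a < b < c < d < e. Listing each simplex with vertices in this order, K has dimension 1 with simplices:

  0-simplices (5): a, b, c, d, e
  1-simplices (6): ac, ae, bd, be, ce, de

giving chain groups C_0 ≅ Z^5, C_1 ≅ Z^6.

∂_1: C_1 → C_0 is given by ∂[p,q] = [q] − [p].
The 5×6 boundary matrix has rank 4 and Smith normal form diag(1,1,1,1).

From H_k ≅ ker(∂_k) / im(∂_{k+1}) we obtain:

  H_0: rank C_0 − rank ∂_1 = 5 − 4 = 1, and the invariant factors of ∂_1 are all 1, so H_0 = Z.
  H_1: rank ker ∂_1 − rank ∂_2 = (6 − 4) − 0 = 2, and there is no ∂_2, so H_1 = Z^2.

H_0 ≅ Z,  H_1 ≅ Z^2.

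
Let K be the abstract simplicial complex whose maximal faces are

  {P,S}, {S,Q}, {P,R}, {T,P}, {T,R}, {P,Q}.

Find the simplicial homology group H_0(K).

Fix the vertex order P < Q < R < S < T and write every simplex with vertices in increasing order. Then dim K = 1 and the simplices of K are:

  0-simplices (5): P, Q, R, S, T
  1-simplices (6): PQ, PR, PS, PT, QS, RT

Hence C_0 ≅ Z^5, C_1 ≅ Z^6.

The boundary map ∂_1: C_1 → C_0 maps an edge to its endpoints' difference, ∂[p,q] = q − p.
The resulting 5×6 matrix has rank 4, and its Smith normal form has invariant factors (1,1,1,1).

Reading off H_k = ker ∂_k / im ∂_{k+1}:

  H_0: rank C_0 − rank ∂_1 = 5 − 4 = 1, and the invariant factors of ∂_1 are all 1, so H_0 ≅ Z.

(K is a triangulation of a wedge of 2 circles.)

H_0 = Z.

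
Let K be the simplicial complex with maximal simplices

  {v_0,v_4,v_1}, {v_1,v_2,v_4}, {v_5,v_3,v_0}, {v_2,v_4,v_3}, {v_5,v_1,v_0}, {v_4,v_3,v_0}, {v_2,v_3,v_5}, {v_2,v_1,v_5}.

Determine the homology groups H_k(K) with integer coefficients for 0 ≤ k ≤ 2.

H_0 ≅ Z,  H_1 = 0,  H_2 ≅ Z.

Order the vertices as v_0 < v_1 < v_2 < v_3 < v_4 < v_5. Listing each simplex with vertices in this order, K has dimension 2 with simplices:

  0-simplices (6): [v_0], [v_1], [v_2], [v_3], [v_4], [v_5]
  1-simplices (12): [v_0,v_1], [v_0,v_3], [v_0,v_4], [v_0,v_5], [v_1,v_2], [v_1,v_4], [v_1,v_5], [v_2,v_3], [v_2,v_4], [v_2,v_5], [v_3,v_4], [v_3,v_5]
  2-simplices (8): [v_0,v_1,v_4], [v_0,v_1,v_5], [v_0,v_3,v_4], [v_0,v_3,v_5], [v_1,v_2,v_4], [v_1,v_2,v_5], [v_2,v_3,v_4], [v_2,v_3,v_5]

so the chain groups are C_0 ≅ Z^6, C_1 ≅ Z^12, C_2 ≅ Z^8.

Boundary ∂_1: C_1 → C_0 is given by ∂[p,q] = [q] − [p]. For instance
  ∂[v_0,v_4] = [v_4] − [v_0].
The resulting 6×12 matrix has rank 5, and its Smith normal form has invariant factors (1,1,1,1,1).

The boundary map ∂_2: C_2 → C_1 acts by ∂[p,q,r] = [q,r] − [p,r] + [p,q]. For instance
  ∂[v_0,v_1,v_5] = [v_1,v_5] − [v_0,v_5] + [v_0,v_1],
  ∂[v_0,v_3,v_4] = [v_3,v_4] − [v_0,v_4] + [v_0,v_3].
The 12×8 boundary matrix has rank 7 and Smith normal form diag(1,1,1,1,1,1,1).

From H_k ≅ ker(∂_k) / im(∂_{k+1}) we obtain:

  H_0: rank C_0 − rank ∂_1 = 6 − 5 = 1, and the invariant factors of ∂_1 are all 1, so H_0 ≅ Z.
  H_1: rank ker ∂_1 − rank ∂_2 = (12 − 5) − 7 = 0, and the invariant factors of ∂_2 are all 1, so H_1 ≅ 0.
  H_2: rank ker ∂_2 − rank ∂_3 = (8 − 7) − 0 = 1, and there is no ∂_3, so H_2 ≅ Z.

(K is a triangulation of the 2-sphere S^2.)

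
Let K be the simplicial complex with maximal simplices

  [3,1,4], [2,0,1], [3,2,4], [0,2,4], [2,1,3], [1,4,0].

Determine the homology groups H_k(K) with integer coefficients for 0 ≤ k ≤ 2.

H_0 = Z,  H_1 = 0,  H_2 = Z.

We work with the vertex ordering 0 < 1 < 2 < 3 < 4. The simplices of K, each written with vertices in increasing order, are:

  0-simplices (5): [0], [1], [2], [3], [4]
  1-simplices (9): [0,1], [0,2], [0,4], [1,2], [1,3], [1,4], [2,3], [2,4], [3,4]
  2-simplices (6): [0,1,2], [0,1,4], [0,2,4], [1,2,3], [1,3,4], [2,3,4]

Hence C_0 ≅ Z^5, C_1 ≅ Z^9, C_2 ≅ Z^6.

Boundary ∂_1: C_1 → C_0 maps an edge to its endpoints' difference, ∂[p,q] = q − p. For instance
  ∂[1,2] = [2] − [1].
As a 5×9 matrix over Z this has rank 4, with invariant factors (1,1,1,1).

∂_2: C_2 → C_1 acts by ∂[p,q,r] = [q,r] − [p,r] + [p,q]. For instance
  ∂[2,3,4] = [3,4] − [2,4] + [2,3],
  ∂[0,1,4] = [1,4] − [0,4] + [0,1].
The resulting 9×6 matrix has rank 5, and its Smith normal form has invariant factors (1,1,1,1,1).

From H_k ≅ ker(∂_k) / im(∂_{k+1}) we obtain:

  H_0: rank C_0 − rank ∂_1 = 5 − 4 = 1, and the invariant factors of ∂_1 are all 1, so H_0 ≅ Z.
  H_1: rank ker ∂_1 − rank ∂_2 = (9 − 4) − 5 = 0, and the invariant factors of ∂_2 are all 1, so H_1 ≅ 0.
  H_2: rank ker ∂_2 − rank ∂_3 = (6 − 5) − 0 = 1, and there is no ∂_3, so H_2 ≅ Z.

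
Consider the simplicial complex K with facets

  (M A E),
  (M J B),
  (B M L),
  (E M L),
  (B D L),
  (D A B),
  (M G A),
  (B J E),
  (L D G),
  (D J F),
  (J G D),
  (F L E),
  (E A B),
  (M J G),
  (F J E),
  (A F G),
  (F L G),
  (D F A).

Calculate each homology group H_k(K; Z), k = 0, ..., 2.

We work with the vertex ordering A < B < D < E < F < G < J < L < M. The simplices of K, each written with vertices in increasing order, are:

  0-simplices (9): A, B, D, E, F, G, J, L, M
  1-simplices (27): AB, AD, AE, AF, AG, AM, BD, BE, BJ, BL, BM, DF, DG, DJ, DL, EF, EJ, EL, EM, FG, FJ, FL, GJ, GL, GM, JM, LM
  2-simplices (18): ABD, ABE, ADF, AEM, AFG, AGM, BDL, BEJ, BJM, BLM, DFJ, DGJ, DGL, EFJ, EFL, ELM, FGL, GJM

so the chain groups are C_0 ≅ Z^9, C_1 ≅ Z^27, C_2 ≅ Z^18.

The boundary map ∂_1: C_1 → C_0 sends each edge [p,q] (with p < q) to q − p. For instance
  ∂EF = F − E.
This gives a 9×27 integer matrix of rank 8; reducing to Smith normal form yields diagonal entries (1,1,1,1,1,1,1,1).

∂_2: C_2 → C_1 sends each 2-simplex [p,q,r] to [q,r] − [p,r] + [p,q]. For instance
  ∂AEM = EM − AM + AE,
  ∂EFL = FL − EL + EF.
The 27×18 boundary matrix has rank 18 and Smith normal form diag(1,1,1,1,1,1,1,1,1,1,1,1,1,1,1,1,1,2).

Computing H_k = (kernel of ∂_k) / (image of ∂_{k+1}):

  H_0: rank C_0 − rank ∂_1 = 9 − 8 = 1, and the invariant factors of ∂_1 are all 1, so H_0 = Z.
  H_1: rank ker ∂_1 − rank ∂_2 = (27 − 8) − 18 = 1, and ∂_2 has invariant factor 2 > 1, so H_1 = Z ⊕ Z/2Z.
  H_2: rank ker ∂_2 − rank ∂_3 = (18 − 18) − 0 = 0, and there is no ∂_3, so H_2 = 0.

H_0 = Z,  H_1 = Z ⊕ Z/2Z,  H_2 = 0.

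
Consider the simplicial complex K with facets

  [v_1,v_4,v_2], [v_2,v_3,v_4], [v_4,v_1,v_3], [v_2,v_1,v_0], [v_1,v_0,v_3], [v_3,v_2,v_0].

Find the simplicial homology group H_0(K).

Order the vertices as v_0 < v_1 < v_2 < v_3 < v_4. Listing each simplex with vertices in this order, K has dimension 2 with simplices:

  0-simplices (5): [v_0], [v_1], [v_2], [v_3], [v_4]
  1-simplices (9): [v_0,v_1], [v_0,v_2], [v_0,v_3], [v_1,v_2], [v_1,v_3], [v_1,v_4], [v_2,v_3], [v_2,v_4], [v_3,v_4]
  2-simplices (6): [v_0,v_1,v_2], [v_0,v_1,v_3], [v_0,v_2,v_3], [v_1,v_2,v_4], [v_1,v_3,v_4], [v_2,v_3,v_4]

so the chain groups are C_0 ≅ Z^5, C_1 ≅ Z^9, C_2 ≅ Z^6.

∂_1: C_1 → C_0 sends each edge [p,q] (with p < q) to q − p. For instance
  ∂[v_2,v_4] = [v_4] − [v_2].
The resulting 5×9 matrix has rank 4, and its Smith normal form has invariant factors (1,1,1,1).

The boundary map ∂_2: C_2 → C_1 maps a triangle to the signed sum of its edges. For instance
  ∂[v_2,v_3,v_4] = [v_3,v_4] − [v_2,v_4] + [v_2,v_3],
  ∂[v_1,v_2,v_4] = [v_2,v_4] − [v_1,v_4] + [v_1,v_2].
The resulting 9×6 matrix has rank 5, and its Smith normal form has invariant factors (1,1,1,1,1).

Now H_k = ker ∂_k / im ∂_{k+1}, so:

  H_0: rank C_0 − rank ∂_1 = 5 − 4 = 1, and the invariant factors of ∂_1 are all 1, so H_0 = Z.

H_0 = Z.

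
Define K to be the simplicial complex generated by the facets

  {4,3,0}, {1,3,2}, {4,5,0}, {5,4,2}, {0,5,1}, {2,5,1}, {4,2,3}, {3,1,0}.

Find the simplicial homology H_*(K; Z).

H_0 = Z,  H_1 = 0,  H_2 = Z.

Take the total order 0 < 1 < 2 < 3 < 4 < 5 on the vertex set. Then K (dimension 2) consists of the simplices:

  0-simplices (6): [0], [1], [2], [3], [4], [5]
  1-simplices (12): [0,1], [0,3], [0,4], [0,5], [1,2], [1,3], [1,5], [2,3], [2,4], [2,5], [3,4], [4,5]
  2-simplices (8): [0,1,3], [0,1,5], [0,3,4], [0,4,5], [1,2,3], [1,2,5], [2,3,4], [2,4,5]

giving chain groups C_0 ≅ Z^6, C_1 ≅ Z^12, C_2 ≅ Z^8.

The boundary map ∂_1: C_1 → C_0 is given by ∂[p,q] = [q] − [p]. For instance
  ∂[1,5] = [5] − [1].
The resulting 6×12 matrix has rank 5, and its Smith normal form has invariant factors (1,1,1,1,1).

∂_2: C_2 → C_1 maps a triangle to the signed sum of its edges. For instance
  ∂[0,1,5] = [1,5] − [0,5] + [0,1],
  ∂[0,1,3] = [1,3] − [0,3] + [0,1].
As a 12×8 matrix over Z this has rank 7, with invariant factors (1,1,1,1,1,1,1).

Computing H_k = (kernel of ∂_k) / (image of ∂_{k+1}):

  H_0: rank C_0 − rank ∂_1 = 6 − 5 = 1, and the invariant factors of ∂_1 are all 1, so H_0 ≅ Z.
  H_1: rank ker ∂_1 − rank ∂_2 = (12 − 5) − 7 = 0, and the invariant factors of ∂_2 are all 1, so H_1 ≅ 0.
  H_2: rank ker ∂_2 − rank ∂_3 = (8 − 7) − 0 = 1, and there is no ∂_3, so H_2 ≅ Z.

As a check, the Euler characteristic is 6 − 12 + 8 = 2, which agrees with 1 − 0 + 1 = 2.
(K is a triangulation of the 2-sphere S^2.)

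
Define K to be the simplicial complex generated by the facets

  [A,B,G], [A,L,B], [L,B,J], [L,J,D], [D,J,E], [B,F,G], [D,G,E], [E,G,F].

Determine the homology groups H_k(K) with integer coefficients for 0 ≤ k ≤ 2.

Order the vertices as A < B < D < E < F < G < J < L. Listing each simplex with vertices in this order, K has dimension 2 with simplices:

  0-simplices (8): A, B, D, E, F, G, J, L
  1-simplices (16): AB, AG, AL, BF, BG, BJ, BL, DE, DG, DJ, DL, EF, EG, EJ, FG, JL
  2-simplices (8): ABG, ABL, BFG, BJL, DEG, DEJ, DJL, EFG

Hence C_0 ≅ Z^8, C_1 ≅ Z^16, C_2 ≅ Z^8.

Boundary ∂_1: C_1 → C_0 is given by ∂[p,q] = [q] − [p].
As a 8×16 matrix over Z this has rank 7, with invariant factors (1,1,1,1,1,1,1).

∂_2: C_2 → C_1 sends each 2-simplex [p,q,r] to [q,r] − [p,r] + [p,q]. For instance
  ∂DEJ = EJ − DJ + DE,
  ∂DEG = EG − DG + DE.
The resulting 16×8 matrix has rank 8, and its Smith normal form has invariant factors (1,1,1,1,1,1,1,1).

From H_k ≅ ker(∂_k) / im(∂_{k+1}) we obtain:

  H_0: rank C_0 − rank ∂_1 = 8 − 7 = 1, and the invariant factors of ∂_1 are all 1, so H_0 = Z.
  H_1: rank ker ∂_1 − rank ∂_2 = (16 − 7) − 8 = 1, and the invariant factors of ∂_2 are all 1, so H_1 = Z.
  H_2: rank ker ∂_2 − rank ∂_3 = (8 − 8) − 0 = 0, and there is no ∂_3, so H_2 = 0.

As a check, the Euler characteristic is 8 − 16 + 8 = 0, which agrees with 1 − 1 + 0 = 0.

H_0 = Z,  H_1 = Z,  H_2 = 0.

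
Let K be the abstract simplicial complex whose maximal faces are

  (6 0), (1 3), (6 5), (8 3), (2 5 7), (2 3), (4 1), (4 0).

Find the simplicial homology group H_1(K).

Order the vertices as 0 < 1 < 2 < 3 < 4 < 5 < 6 < 7 < 8. Listing each simplex with vertices in this order, K has dimension 2 with simplices:

  0-simplices (9): [0], [1], [2], [3], [4], [5], [6], [7], [8]
  1-simplices (10): [0,4], [0,6], [1,3], [1,4], [2,3], [2,5], [2,7], [3,8], [5,6], [5,7]
  2-simplices (1): [2,5,7]

giving chain groups C_0 ≅ Z^9, C_1 ≅ Z^10, C_2 ≅ Z^1.

Boundary ∂_1: C_1 → C_0 maps an edge to its endpoints' difference, ∂[p,q] = q − p.
The 9×10 boundary matrix has rank 8 and Smith normal form diag(1,1,1,1,1,1,1,1).

∂_2: C_2 → C_1 sends each 2-simplex [p,q,r] to [q,r] − [p,r] + [p,q]. For instance
  ∂[2,5,7] = [5,7] − [2,7] + [2,5].
The resulting 10×1 matrix has rank 1, and its Smith normal form has invariant factors (1).

Reading off H_k = ker ∂_k / im ∂_{k+1}:

  H_1: rank ker ∂_1 − rank ∂_2 = (10 − 8) − 1 = 1, and the invariant factors of ∂_2 are all 1, so H_1 = Z.

H_1 ≅ Z.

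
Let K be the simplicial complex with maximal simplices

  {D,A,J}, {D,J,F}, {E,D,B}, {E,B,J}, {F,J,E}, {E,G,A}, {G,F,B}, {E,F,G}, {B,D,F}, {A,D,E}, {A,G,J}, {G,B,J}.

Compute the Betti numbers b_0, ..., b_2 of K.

Fix the vertex order A < B < D < E < F < G < J and write every simplex with vertices in increasing order. Then dim K = 2 and the simplices of K are:

  0-simplices (7): A, B, D, E, F, G, J
  1-simplices (18): AD, AE, AG, AJ, BD, BE, BF, BG, BJ, DE, DF, DJ, EF, EG, EJ, FG, FJ, GJ
  2-simplices (12): ADE, ADJ, AEG, AGJ, BDE, BDF, BEJ, BFG, BGJ, DFJ, EFG, EFJ

so the chain groups are C_0 ≅ Z^7, C_1 ≅ Z^18, C_2 ≅ Z^12.

The boundary map ∂_1: C_1 → C_0 is given by ∂[p,q] = [q] − [p]. For instance
  ∂FG = G − F.
The 7×18 boundary matrix has rank 6 and Smith normal form diag(1,1,1,1,1,1).

The boundary map ∂_2: C_2 → C_1 maps a triangle to the signed sum of its edges. For instance
  ∂BDF = DF − BF + BD,
  ∂BEJ = EJ − BJ + BE.
This gives a 18×12 integer matrix of rank 12; reducing to Smith normal form yields diagonal entries (1,1,1,1,1,1,1,1,1,1,1,2).

Reading off H_k = ker ∂_k / im ∂_{k+1}:

  H_0: rank C_0 − rank ∂_1 = 7 − 6 = 1, and the invariant factors of ∂_1 are all 1, so H_0 ≅ Z.
  H_1: rank ker ∂_1 − rank ∂_2 = (18 − 6) − 12 = 0, and ∂_2 has invariant factor 2 > 1, so H_1 ≅ Z/2.
  H_2: rank ker ∂_2 − rank ∂_3 = (12 − 12) − 0 = 0, and there is no ∂_3, so H_2 ≅ 0.

As a check, the Euler characteristic is 7 − 18 + 12 = 1, which agrees with 1 − 0 + 0 = 1.
(K is a triangulation of the real projective plane RP^2.)

Hence the Betti numbers are b_0 = 1, b_1 = 0, b_2 = 0.

b_0 = 1, b_1 = 0, b_2 = 0.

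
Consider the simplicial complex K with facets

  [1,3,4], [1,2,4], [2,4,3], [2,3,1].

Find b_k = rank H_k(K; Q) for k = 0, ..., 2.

Fix the vertex order 1 < 2 < 3 < 4 and write every simplex with vertices in increasing order. Then dim K = 2 and the simplices of K are:

  0-simplices (4): [1], [2], [3], [4]
  1-simplices (6): [1,2], [1,3], [1,4], [2,3], [2,4], [3,4]
  2-simplices (4): [1,2,3], [1,2,4], [1,3,4], [2,3,4]

Hence C_0 ≅ Z^4, C_1 ≅ Z^6, C_2 ≅ Z^4.

Boundary ∂_1: C_1 → C_0 sends each edge [p,q] (with p < q) to q − p. For instance
  ∂[3,4] = [4] − [3].
The resulting 4×6 matrix has rank 3, and its Smith normal form has invariant factors (1,1,1).

Boundary ∂_2: C_2 → C_1 maps a triangle to the signed sum of its edges. For instance
  ∂[2,3,4] = [3,4] − [2,4] + [2,3],
  ∂[1,3,4] = [3,4] − [1,4] + [1,3].
As a 6×4 matrix over Z this has rank 3, with invariant factors (1,1,1).

Now H_k = ker ∂_k / im ∂_{k+1}, so:

  H_0: rank C_0 − rank ∂_1 = 4 − 3 = 1, and the invariant factors of ∂_1 are all 1, so H_0 ≅ Z.
  H_1: rank ker ∂_1 − rank ∂_2 = (6 − 3) − 3 = 0, and the invariant factors of ∂_2 are all 1, so H_1 ≅ 0.
  H_2: rank ker ∂_2 − rank ∂_3 = (4 − 3) − 0 = 1, and there is no ∂_3, so H_2 ≅ Z.

As a check, the Euler characteristic is 4 − 6 + 4 = 2, which agrees with 1 − 0 + 1 = 2.

Hence the Betti numbers are b_0 = 1, b_1 = 0, b_2 = 1.

b_0 = 1, b_1 = 0, b_2 = 1.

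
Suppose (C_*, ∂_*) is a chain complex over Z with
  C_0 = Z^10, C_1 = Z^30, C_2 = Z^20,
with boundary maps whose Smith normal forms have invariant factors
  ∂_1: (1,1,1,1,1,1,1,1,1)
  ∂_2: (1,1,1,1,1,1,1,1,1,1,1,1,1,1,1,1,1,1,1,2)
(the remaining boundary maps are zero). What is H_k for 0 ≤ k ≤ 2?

H_0 ≅ Z,  H_1 ≅ Z ⊕ Z/2,  H_2 = 0.

H_0: b_0 = 10 − 0 − 9 = 1; torsion from ∂_1 factors > 1: none. So H_0 ≅ Z.
H_1: b_1 = 30 − 9 − 20 = 1; torsion from ∂_2 factors > 1: [2]. So H_1 ≅ Z ⊕ Z/2.
H_2: b_2 = 20 − 20 − 0 = 0; torsion from ∂_3 factors > 1: none. So H_2 ≅ 0.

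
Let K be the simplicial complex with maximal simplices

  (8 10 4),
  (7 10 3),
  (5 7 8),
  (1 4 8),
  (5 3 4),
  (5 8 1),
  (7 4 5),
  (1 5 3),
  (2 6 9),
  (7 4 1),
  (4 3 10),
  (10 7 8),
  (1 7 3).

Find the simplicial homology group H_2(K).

Fix the vertex order 1 < 2 < 3 < 4 < 5 < 6 < 7 < 8 < 9 < 10 and write every simplex with vertices in increasing order. Then dim K = 2 and the simplices of K are:

  0-simplices (10): [1], [2], [3], [4], [5], [6], [7], [8], [9], [10]
  1-simplices (21): [1,3], [1,4], [1,5], [1,7], [1,8], [2,6], [2,9], [3,4], [3,5], [3,7], [3,10], [4,5], [4,7], [4,8], [4,10], [5,7], [5,8], [6,9], [7,8], [7,10], [8,10]
  2-simplices (13): [1,3,5], [1,3,7], [1,4,7], [1,4,8], [1,5,8], [2,6,9], [3,4,5], [3,4,10], [3,7,10], [4,5,7], [4,8,10], [5,7,8], [7,8,10]

so the chain groups are C_0 ≅ Z^10, C_1 ≅ Z^21, C_2 ≅ Z^13.

The boundary map ∂_1: C_1 → C_0 is given by ∂[p,q] = [q] − [p]. For instance
  ∂[2,6] = [6] − [2].
The resulting 10×21 matrix has rank 8, and its Smith normal form has invariant factors (1,1,1,1,1,1,1,1).

∂_2: C_2 → C_1 maps a triangle to the signed sum of its edges. For instance
  ∂[3,4,10] = [4,10] − [3,10] + [3,4],
  ∂[4,5,7] = [5,7] − [4,7] + [4,5].
The resulting 21×13 matrix has rank 13, and its Smith normal form has invariant factors (1,1,1,1,1,1,1,1,1,1,1,1,2).

From H_k ≅ ker(∂_k) / im(∂_{k+1}) we obtain:

  H_2: rank ker ∂_2 − rank ∂_3 = (13 − 13) − 0 = 0, and there is no ∂_3, so H_2 ≅ 0.

H_2 ≅ 0.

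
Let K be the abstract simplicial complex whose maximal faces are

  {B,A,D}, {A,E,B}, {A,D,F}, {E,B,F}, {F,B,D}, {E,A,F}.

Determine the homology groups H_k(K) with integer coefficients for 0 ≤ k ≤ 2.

H_0 ≅ Z,  H_1 = 0,  H_2 ≅ Z.

We work with the vertex ordering A < B < D < E < F. The simplices of K, each written with vertices in increasing order, are:

  0-simplices (5): A, B, D, E, F
  1-simplices (9): AB, AD, AE, AF, BD, BE, BF, DF, EF
  2-simplices (6): ABD, ABE, ADF, AEF, BDF, BEF

giving chain groups C_0 ≅ Z^5, C_1 ≅ Z^9, C_2 ≅ Z^6.

∂_1: C_1 → C_0 sends each edge [p,q] (with p < q) to q − p. For instance
  ∂AB = B − A.
The resulting 5×9 matrix has rank 4, and its Smith normal form has invariant factors (1,1,1,1).

∂_2: C_2 → C_1 maps a triangle to the signed sum of its edges. For instance
  ∂AEF = EF − AF + AE,
  ∂ABE = BE − AE + AB.
This gives a 9×6 integer matrix of rank 5; reducing to Smith normal form yields diagonal entries (1,1,1,1,1).

Now H_k = ker ∂_k / im ∂_{k+1}, so:

  H_0: rank C_0 − rank ∂_1 = 5 − 4 = 1, and the invariant factors of ∂_1 are all 1, so H_0 ≅ Z.
  H_1: rank ker ∂_1 − rank ∂_2 = (9 − 4) − 5 = 0, and the invariant factors of ∂_2 are all 1, so H_1 ≅ 0.
  H_2: rank ker ∂_2 − rank ∂_3 = (6 − 5) − 0 = 1, and there is no ∂_3, so H_2 ≅ Z.

As a check, the Euler characteristic is 5 − 9 + 6 = 2, which agrees with 1 − 0 + 1 = 2.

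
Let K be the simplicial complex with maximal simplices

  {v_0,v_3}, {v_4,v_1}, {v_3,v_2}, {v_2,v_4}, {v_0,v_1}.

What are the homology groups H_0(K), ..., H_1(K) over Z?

H_0 = Z,  H_1 = Z.

Fix the vertex order v_0 < v_1 < v_2 < v_3 < v_4 and write every simplex with vertices in increasing order. Then dim K = 1 and the simplices of K are:

  0-simplices (5): [v_0], [v_1], [v_2], [v_3], [v_4]
  1-simplices (5): [v_0,v_1], [v_0,v_3], [v_1,v_4], [v_2,v_3], [v_2,v_4]

giving chain groups C_0 ≅ Z^5, C_1 ≅ Z^5.

The boundary map ∂_1: C_1 → C_0 maps an edge to its endpoints' difference, ∂[p,q] = q − p. For instance
  ∂[v_2,v_3] = [v_3] − [v_2].
The resulting 5×5 matrix has rank 4, and its Smith normal form has invariant factors (1,1,1,1).

Reading off H_k = ker ∂_k / im ∂_{k+1}:

  H_0: rank C_0 − rank ∂_1 = 5 − 4 = 1, and the invariant factors of ∂_1 are all 1, so H_0 = Z.
  H_1: rank ker ∂_1 − rank ∂_2 = (5 − 4) − 0 = 1, and there is no ∂_2, so H_1 = Z.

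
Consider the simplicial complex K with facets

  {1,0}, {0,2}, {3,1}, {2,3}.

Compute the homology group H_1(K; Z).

H_1 = Z.

Take the total order 0 < 1 < 2 < 3 on the vertex set. Then K (dimension 1) consists of the simplices:

  0-simplices (4): [0], [1], [2], [3]
  1-simplices (4): [0,1], [0,2], [1,3], [2,3]

Hence C_0 ≅ Z^4, C_1 ≅ Z^4.

Boundary ∂_1: C_1 → C_0 maps an edge to its endpoints' difference, ∂[p,q] = q − p. For instance
  ∂[0,2] = [2] − [0].
As a 4×4 matrix over Z this has rank 3, with invariant factors (1,1,1).

Computing H_k = (kernel of ∂_k) / (image of ∂_{k+1}):

  H_1: rank ker ∂_1 − rank ∂_2 = (4 − 3) − 0 = 1, and there is no ∂_2, so H_1 ≅ Z.

(K is a triangulation of the circle S^1.)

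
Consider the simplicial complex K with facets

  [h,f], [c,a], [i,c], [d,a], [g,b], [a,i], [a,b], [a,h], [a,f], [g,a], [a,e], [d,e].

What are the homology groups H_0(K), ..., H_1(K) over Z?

We work with the vertex ordering a < b < c < d < e < f < g < h < i. The simplices of K, each written with vertices in increasing order, are:

  0-simplices (9): a, b, c, d, e, f, g, h, i
  1-simplices (12): ab, ac, ad, ae, af, ag, ah, ai, bg, ci, de, fh

giving chain groups C_0 ≅ Z^9, C_1 ≅ Z^12.

The boundary map ∂_1: C_1 → C_0 sends each edge [p,q] (with p < q) to q − p. For instance
  ∂af = f − a.
The resulting 9×12 matrix has rank 8, and its Smith normal form has invariant factors (1,1,1,1,1,1,1,1).

Computing H_k = (kernel of ∂_k) / (image of ∂_{k+1}):

  H_0: rank C_0 − rank ∂_1 = 9 − 8 = 1, and the invariant factors of ∂_1 are all 1, so H_0 = Z.
  H_1: rank ker ∂_1 − rank ∂_2 = (12 − 8) − 0 = 4, and there is no ∂_2, so H_1 = Z^4.

(K is a triangulation of a wedge of 4 circles.)

H_0 = Z,  H_1 = Z^4.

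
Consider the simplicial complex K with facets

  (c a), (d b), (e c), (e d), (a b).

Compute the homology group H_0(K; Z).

K has 5 vertices, 5 edges.
rank ∂_0 = 0, rank ∂_1 = 4 ⇒ b_0 = 5 − 0 − 4 = 1; all invariant factors of ∂_1 are 1 so no torsion. So H_0 ≅ Z.

H_0 ≅ Z.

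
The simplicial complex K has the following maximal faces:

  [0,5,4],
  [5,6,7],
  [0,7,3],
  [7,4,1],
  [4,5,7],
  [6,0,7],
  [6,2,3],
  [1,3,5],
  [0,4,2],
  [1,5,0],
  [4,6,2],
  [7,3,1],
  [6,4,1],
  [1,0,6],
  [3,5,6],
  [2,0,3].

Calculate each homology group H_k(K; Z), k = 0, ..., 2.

Fix the vertex order 0 < 1 < 2 < 3 < 4 < 5 < 6 < 7 and write every simplex with vertices in increasing order. Then dim K = 2 and the simplices of K are:

  0-simplices (8): [0], [1], [2], [3], [4], [5], [6], [7]
  1-simplices (24): (24 of them)
  2-simplices (16): [0,1,5], [0,1,6], [0,2,3], [0,2,4], [0,3,7], [0,4,5], [0,6,7], [1,3,5], [1,3,7], [1,4,6], [1,4,7], [2,3,6], [2,4,6], [3,5,6], [4,5,7], [5,6,7]

giving chain groups C_0 ≅ Z^8, C_1 ≅ Z^24, C_2 ≅ Z^16.

The boundary map ∂_1: C_1 → C_0 sends each edge [p,q] (with p < q) to q − p. For instance
  ∂[1,7] = [7] − [1].
The 8×24 boundary matrix has rank 7 and Smith normal form diag(1,1,1,1,1,1,1).

∂_2: C_2 → C_1 sends each 2-simplex [p,q,r] to [q,r] − [p,r] + [p,q]. For instance
  ∂[1,4,6] = [4,6] − [1,6] + [1,4],
  ∂[2,4,6] = [4,6] − [2,6] + [2,4].
The 24×16 boundary matrix has rank 15 and Smith normal form diag(1,1,1,1,1,1,1,1,1,1,1,1,1,1,1).

Now H_k = ker ∂_k / im ∂_{k+1}, so:

  H_0: rank C_0 − rank ∂_1 = 8 − 7 = 1, and the invariant factors of ∂_1 are all 1, so H_0 ≅ Z.
  H_1: rank ker ∂_1 − rank ∂_2 = (24 − 7) − 15 = 2, and the invariant factors of ∂_2 are all 1, so H_1 ≅ Z^2.
  H_2: rank ker ∂_2 − rank ∂_3 = (16 − 15) − 0 = 1, and there is no ∂_3, so H_2 ≅ Z.

As a check, the Euler characteristic is 8 − 24 + 16 = 0, which agrees with 1 − 2 + 1 = 0.

H_0 ≅ Z,  H_1 ≅ Z^2,  H_2 ≅ Z.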